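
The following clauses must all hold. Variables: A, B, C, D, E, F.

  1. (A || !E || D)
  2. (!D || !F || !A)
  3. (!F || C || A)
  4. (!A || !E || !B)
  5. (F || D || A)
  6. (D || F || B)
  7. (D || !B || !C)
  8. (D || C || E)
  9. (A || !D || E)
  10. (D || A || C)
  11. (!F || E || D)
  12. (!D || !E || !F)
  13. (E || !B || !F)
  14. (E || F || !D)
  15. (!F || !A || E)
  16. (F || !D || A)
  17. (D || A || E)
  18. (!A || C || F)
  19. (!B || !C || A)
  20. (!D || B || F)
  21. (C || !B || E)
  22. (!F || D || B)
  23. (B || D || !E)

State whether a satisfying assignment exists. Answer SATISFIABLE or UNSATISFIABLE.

UNSATISFIABLE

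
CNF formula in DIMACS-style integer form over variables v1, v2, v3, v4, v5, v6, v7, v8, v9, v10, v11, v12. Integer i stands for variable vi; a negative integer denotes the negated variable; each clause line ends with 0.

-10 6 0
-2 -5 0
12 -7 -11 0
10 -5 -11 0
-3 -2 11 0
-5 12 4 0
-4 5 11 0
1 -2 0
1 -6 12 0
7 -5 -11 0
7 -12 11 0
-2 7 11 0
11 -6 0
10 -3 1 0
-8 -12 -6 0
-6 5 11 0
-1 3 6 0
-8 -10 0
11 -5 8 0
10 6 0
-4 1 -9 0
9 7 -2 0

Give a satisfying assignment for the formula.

v1=True, v2=False, v3=False, v4=False, v5=True, v6=True, v7=True, v8=False, v9=True, v10=True, v11=True, v12=True

Check each clause:
  1. (~v10 \/ v6) — v6 is true.
  2. (~v2 \/ ~v5) — ~v2 is true.
  3. (~v7 \/ ~v11 \/ v12) — v12 is true.
  4. (~v5 \/ v10 \/ ~v11) — v10 is true.
  5. (~v2 \/ ~v3 \/ v11) — v11 is true.
  6. (v12 \/ ~v5 \/ v4) — v12 is true.
  7. (v11 \/ v5 \/ ~v4) — v11 is true.
  8. (~v2 \/ v1) — v1 is true.
  9. (v12 \/ v1 \/ ~v6) — v1 is true.
  10. (v7 \/ ~v5 \/ ~v11) — v7 is true.
  11. (~v12 \/ v11 \/ v7) — v11 is true.
  12. (v7 \/ ~v2 \/ v11) — v11 is true.
  13. (v11 \/ ~v6) — v11 is true.
  14. (v1 \/ v10 \/ ~v3) — v1 is true.
  15. (~v12 \/ ~v8 \/ ~v6) — ~v8 is true.
  16. (v5 \/ ~v6 \/ v11) — v11 is true.
  17. (v3 \/ v6 \/ ~v1) — v6 is true.
  18. (~v10 \/ ~v8) — ~v8 is true.
  19. (v11 \/ v8 \/ ~v5) — v11 is true.
  20. (v6 \/ v10) — v10 is true.
  21. (~v9 \/ v1 \/ ~v4) — v1 is true.
  22. (v7 \/ v9 \/ ~v2) — v9 is true.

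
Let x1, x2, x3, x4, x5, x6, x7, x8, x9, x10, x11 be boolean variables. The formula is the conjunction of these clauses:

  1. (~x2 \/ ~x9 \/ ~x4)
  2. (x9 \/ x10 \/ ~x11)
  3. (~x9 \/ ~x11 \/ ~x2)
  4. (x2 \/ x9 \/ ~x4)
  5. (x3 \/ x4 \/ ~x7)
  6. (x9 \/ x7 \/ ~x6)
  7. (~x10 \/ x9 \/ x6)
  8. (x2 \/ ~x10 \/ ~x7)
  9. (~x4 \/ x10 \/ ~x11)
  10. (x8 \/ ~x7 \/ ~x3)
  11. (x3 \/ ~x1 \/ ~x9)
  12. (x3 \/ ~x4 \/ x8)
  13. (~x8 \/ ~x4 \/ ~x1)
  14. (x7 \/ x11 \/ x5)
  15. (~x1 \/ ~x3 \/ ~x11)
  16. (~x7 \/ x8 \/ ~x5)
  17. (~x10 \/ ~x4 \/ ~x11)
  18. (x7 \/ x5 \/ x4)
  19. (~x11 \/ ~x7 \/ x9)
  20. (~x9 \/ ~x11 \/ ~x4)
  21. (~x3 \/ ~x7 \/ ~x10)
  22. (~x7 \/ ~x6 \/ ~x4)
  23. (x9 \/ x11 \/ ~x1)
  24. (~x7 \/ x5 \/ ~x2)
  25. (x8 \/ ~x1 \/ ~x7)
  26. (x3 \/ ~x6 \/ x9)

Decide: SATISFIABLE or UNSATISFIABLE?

SATISFIABLE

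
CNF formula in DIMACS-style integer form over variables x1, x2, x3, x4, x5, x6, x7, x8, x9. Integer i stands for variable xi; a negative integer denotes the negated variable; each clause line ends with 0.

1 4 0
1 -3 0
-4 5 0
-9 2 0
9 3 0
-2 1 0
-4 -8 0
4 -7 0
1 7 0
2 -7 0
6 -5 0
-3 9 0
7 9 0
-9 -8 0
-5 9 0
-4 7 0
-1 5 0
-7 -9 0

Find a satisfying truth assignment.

x1=T, x2=T, x3=T, x4=F, x5=T, x6=T, x7=F, x8=F, x9=T

Check each clause:
  1. (x1 | x4) — x1 is true.
  2. (~x3 | x1) — x1 is true.
  3. (~x4 | x5) — ~x4 is true.
  4. (x2 | ~x9) — x2 is true.
  5. (x9 | x3) — x9 is true.
  6. (x1 | ~x2) — x1 is true.
  7. (~x8 | ~x4) — ~x8 is true.
  8. (x4 | ~x7) — ~x7 is true.
  9. (x7 | x1) — x1 is true.
  10. (~x7 | x2) — ~x7 is true.
  11. (~x5 | x6) — x6 is true.
  12. (x9 | ~x3) — x9 is true.
  13. (x9 | x7) — x9 is true.
  14. (~x9 | ~x8) — ~x8 is true.
  15. (x9 | ~x5) — x9 is true.
  16. (~x4 | x7) — ~x4 is true.
  17. (~x1 | x5) — x5 is true.
  18. (~x9 | ~x7) — ~x7 is true.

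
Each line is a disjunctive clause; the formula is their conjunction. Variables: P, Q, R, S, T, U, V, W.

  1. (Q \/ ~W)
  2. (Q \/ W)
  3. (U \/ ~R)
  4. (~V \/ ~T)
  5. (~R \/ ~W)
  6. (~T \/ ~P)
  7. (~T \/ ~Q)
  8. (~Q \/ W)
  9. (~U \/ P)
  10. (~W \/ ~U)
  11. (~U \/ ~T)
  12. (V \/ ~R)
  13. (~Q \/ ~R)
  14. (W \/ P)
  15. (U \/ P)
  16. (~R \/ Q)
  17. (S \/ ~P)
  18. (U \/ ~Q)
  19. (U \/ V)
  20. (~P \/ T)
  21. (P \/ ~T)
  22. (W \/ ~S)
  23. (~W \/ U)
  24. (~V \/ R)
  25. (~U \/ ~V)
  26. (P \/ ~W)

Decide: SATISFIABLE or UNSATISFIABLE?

U = True:
  propagation gives P=True, T=False; an empty clause results — contradiction.
U = False:
  propagation gives R=False, P=True, T=False; an empty clause results — contradiction.
Every branch closes, so no satisfying assignment exists.

UNSATISFIABLE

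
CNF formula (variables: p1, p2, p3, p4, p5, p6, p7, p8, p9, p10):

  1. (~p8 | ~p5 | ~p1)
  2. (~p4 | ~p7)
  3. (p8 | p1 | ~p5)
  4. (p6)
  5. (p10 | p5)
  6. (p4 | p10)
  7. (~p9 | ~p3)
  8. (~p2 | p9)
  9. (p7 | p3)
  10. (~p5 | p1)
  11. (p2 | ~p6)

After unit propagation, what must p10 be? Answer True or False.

True

(p6) stands alone — p6 = True.
In (~p6 | p2), ~p6 is now false; p2 must hold, so p2 = True.
(p9 | ~p2) with p2 = True leaves only p9, so p9 = True.
(~p3 | ~p9): since p9 = True, the clause reduces to (~p3). p3 = False.
In (p7 | p3), p3 is now false; p7 must hold, so p7 = True.
From (~p4 | ~p7) and p7 = True: p4 = False.
From (p4 | p10) and p4 = False: p10 = True.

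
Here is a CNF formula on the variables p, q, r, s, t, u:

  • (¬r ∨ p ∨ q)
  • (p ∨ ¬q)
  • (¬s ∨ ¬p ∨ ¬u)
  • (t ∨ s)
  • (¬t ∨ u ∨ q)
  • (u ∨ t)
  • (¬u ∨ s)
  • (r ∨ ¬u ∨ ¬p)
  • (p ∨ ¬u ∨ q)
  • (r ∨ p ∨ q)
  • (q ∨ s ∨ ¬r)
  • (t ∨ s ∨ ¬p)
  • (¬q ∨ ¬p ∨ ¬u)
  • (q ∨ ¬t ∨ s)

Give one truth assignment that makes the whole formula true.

p=1, q=1, r=1, s=0, t=1, u=0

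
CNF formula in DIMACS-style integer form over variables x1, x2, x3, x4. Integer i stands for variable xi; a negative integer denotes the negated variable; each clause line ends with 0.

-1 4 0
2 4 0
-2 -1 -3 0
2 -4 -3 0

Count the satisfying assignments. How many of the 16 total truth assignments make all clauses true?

7

Satisfying assignments:
  x1=F x2=F x3=F x4=T
  x1=F x2=T x3=F x4=F
  x1=F x2=T x3=F x4=T
  x1=F x2=T x3=T x4=F
  x1=F x2=T x3=T x4=T
  x1=T x2=F x3=F x4=T
  x1=T x2=T x3=F x4=T
Count: 7.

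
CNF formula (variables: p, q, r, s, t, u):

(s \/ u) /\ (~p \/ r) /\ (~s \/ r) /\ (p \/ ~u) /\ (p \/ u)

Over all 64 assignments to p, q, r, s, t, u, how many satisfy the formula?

Case analysis on p and u:
  p=1, u=1: forces r=1; q, s, t free → 2^3 = 8.
  p=1, u=0: remaining (q,r,s,t) ∈ {(0,1,1,0); (0,1,1,1); (1,1,1,0); (1,1,1,1)} — 4.
  p=0, u=1: a clause becomes empty — 0.
  p=0, u=0: a clause becomes empty — 0.
Total: 8 + 4 + 0 + 0 = 12.

12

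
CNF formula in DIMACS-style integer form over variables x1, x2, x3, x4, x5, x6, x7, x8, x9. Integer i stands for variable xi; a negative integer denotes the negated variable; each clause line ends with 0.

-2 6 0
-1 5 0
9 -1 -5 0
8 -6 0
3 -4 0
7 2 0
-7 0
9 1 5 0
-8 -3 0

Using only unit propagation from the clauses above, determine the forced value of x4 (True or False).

Unit clause (~x7) sets x7 = False.
In (x2 \/ x7), x7 is now false; x2 must hold, so x2 = True.
From (x6 \/ ~x2) and x2 = True: x6 = True.
In (~x6 \/ x8), ~x6 is now false; x8 must hold, so x8 = True.
From (~x3 \/ ~x8) and x8 = True: x3 = False.
From (~x4 \/ x3) and x3 = False: x4 = False.

False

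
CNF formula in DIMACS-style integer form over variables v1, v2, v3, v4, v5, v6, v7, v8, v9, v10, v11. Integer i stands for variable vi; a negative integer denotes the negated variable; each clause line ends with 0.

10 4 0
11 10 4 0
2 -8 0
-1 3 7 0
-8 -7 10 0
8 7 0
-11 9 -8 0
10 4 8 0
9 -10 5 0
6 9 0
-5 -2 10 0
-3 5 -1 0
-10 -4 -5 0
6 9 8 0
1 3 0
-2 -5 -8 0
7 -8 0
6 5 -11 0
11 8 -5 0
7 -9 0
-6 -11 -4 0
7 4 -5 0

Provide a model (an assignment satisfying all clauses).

Try v1 = True.
For the remaining variables, v2 = True, v3 = False, v4 = False, v5 = False, v6 = True, v7 = True, v8 = True, v9 = True, v10 = True, v11 = False works.
Check each clause:
  1. (v10 \/ v4) — v10 is true.
  2. (v10 \/ v4 \/ v11) — v10 is true.
  3. (~v8 \/ v2) — v2 is true.
  4. (v3 \/ ~v1 \/ v7) — v7 is true.
  5. (~v8 \/ v10 \/ ~v7) — v10 is true.
  6. (v8 \/ v7) — v8 is true.
  7. (~v11 \/ ~v8 \/ v9) — v9 is true.
  8. (v8 \/ v4 \/ v10) — v8 is true.
  9. (v5 \/ ~v10 \/ v9) — v9 is true.
  10. (v6 \/ v9) — v9 is true.
  11. (~v5 \/ ~v2 \/ v10) — v10 is true.
  12. (v5 \/ ~v3 \/ ~v1) — ~v3 is true.
  13. (~v4 \/ ~v10 \/ ~v5) — ~v5 is true.
  14. (v6 \/ v9 \/ v8) — v8 is true.
  15. (v3 \/ v1) — v1 is true.
  16. (~v8 \/ ~v2 \/ ~v5) — ~v5 is true.
  17. (v7 \/ ~v8) — v7 is true.
  18. (v6 \/ v5 \/ ~v11) — ~v11 is true.
  19. (~v5 \/ v11 \/ v8) — v8 is true.
  20. (~v9 \/ v7) — v7 is true.
  21. (~v4 \/ ~v6 \/ ~v11) — ~v4 is true.
  22. (~v5 \/ v4 \/ v7) — ~v5 is true.

v1 = T, v2 = T, v3 = F, v4 = F, v5 = F, v6 = T, v7 = T, v8 = T, v9 = T, v10 = T, v11 = F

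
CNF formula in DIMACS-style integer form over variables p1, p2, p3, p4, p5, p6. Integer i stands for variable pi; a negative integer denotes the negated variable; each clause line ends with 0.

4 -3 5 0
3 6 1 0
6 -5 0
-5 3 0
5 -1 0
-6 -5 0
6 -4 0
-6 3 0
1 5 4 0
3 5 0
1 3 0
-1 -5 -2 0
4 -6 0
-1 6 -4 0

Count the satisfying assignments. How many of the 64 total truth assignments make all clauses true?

2

Satisfying assignments:
  p1=F p2=F p3=T p4=T p5=F p6=T
  p1=F p2=T p3=T p4=T p5=F p6=T
That's 2 in total.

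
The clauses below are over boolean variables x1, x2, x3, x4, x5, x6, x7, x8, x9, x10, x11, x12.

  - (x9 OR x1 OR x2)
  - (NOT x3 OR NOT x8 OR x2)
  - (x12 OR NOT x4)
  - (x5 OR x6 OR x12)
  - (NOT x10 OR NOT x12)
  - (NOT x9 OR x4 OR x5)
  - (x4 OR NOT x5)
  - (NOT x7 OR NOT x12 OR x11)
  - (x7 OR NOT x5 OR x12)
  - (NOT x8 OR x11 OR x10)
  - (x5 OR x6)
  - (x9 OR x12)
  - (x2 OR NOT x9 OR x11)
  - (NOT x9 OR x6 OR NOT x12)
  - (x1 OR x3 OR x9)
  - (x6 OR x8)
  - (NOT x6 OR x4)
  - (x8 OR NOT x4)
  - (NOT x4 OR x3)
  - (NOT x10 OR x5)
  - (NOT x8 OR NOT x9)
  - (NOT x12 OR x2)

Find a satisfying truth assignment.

x1=F  x2=T  x3=T  x4=T  x5=F  x6=T  x7=F  x8=T  x9=F  x10=F  x11=T  x12=T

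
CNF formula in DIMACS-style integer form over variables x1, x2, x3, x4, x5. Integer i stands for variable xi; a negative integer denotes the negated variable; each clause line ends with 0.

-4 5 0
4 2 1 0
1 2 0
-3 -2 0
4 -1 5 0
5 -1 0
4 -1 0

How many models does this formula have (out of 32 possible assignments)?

Satisfying assignments:
  x1=0 x2=1 x3=0 x4=0 x5=0
  x1=0 x2=1 x3=0 x4=0 x5=1
  x1=0 x2=1 x3=0 x4=1 x5=1
  x1=1 x2=0 x3=0 x4=1 x5=1
  x1=1 x2=0 x3=1 x4=1 x5=1
  x1=1 x2=1 x3=0 x4=1 x5=1
Count: 6.

6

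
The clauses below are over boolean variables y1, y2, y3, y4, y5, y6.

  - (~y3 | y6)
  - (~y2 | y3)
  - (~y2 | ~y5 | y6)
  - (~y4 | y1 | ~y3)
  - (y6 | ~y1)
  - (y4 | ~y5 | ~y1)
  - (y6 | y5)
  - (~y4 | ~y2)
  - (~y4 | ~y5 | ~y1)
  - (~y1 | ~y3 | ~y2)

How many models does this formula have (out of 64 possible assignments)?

14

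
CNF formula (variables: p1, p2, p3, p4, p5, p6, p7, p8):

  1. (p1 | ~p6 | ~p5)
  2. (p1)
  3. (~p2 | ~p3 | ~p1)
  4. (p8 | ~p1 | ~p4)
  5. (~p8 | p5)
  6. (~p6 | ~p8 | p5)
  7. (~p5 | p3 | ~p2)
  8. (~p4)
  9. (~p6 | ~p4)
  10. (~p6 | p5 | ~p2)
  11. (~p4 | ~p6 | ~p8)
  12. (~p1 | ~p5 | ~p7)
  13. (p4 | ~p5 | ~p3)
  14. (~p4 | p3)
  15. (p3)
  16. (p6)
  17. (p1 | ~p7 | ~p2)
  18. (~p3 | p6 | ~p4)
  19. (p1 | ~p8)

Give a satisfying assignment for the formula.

p1 = True, p2 = False, p3 = True, p4 = False, p5 = False, p6 = True, p7 = False, p8 = False

Check each clause:
  1. (~p5 | p1 | ~p6) — p1 is true.
  2. (p1) — p1 is true.
  3. (~p3 | ~p2 | ~p1) — ~p2 is true.
  4. (~p1 | p8 | ~p4) — ~p4 is true.
  5. (~p8 | p5) — ~p8 is true.
  6. (p5 | ~p6 | ~p8) — ~p8 is true.
  7. (~p2 | p3 | ~p5) — p3 is true.
  8. (~p4) — ~p4 is true.
  9. (~p6 | ~p4) — ~p4 is true.
  10. (p5 | ~p2 | ~p6) — ~p2 is true.
  11. (~p8 | ~p4 | ~p6) — ~p8 is true.
  12. (~p5 | ~p1 | ~p7) — ~p7 is true.
  13. (~p3 | ~p5 | p4) — ~p5 is true.
  14. (~p4 | p3) — p3 is true.
  15. (p3) — p3 is true.
  16. (p6) — p6 is true.
  17. (~p7 | p1 | ~p2) — p1 is true.
  18. (~p3 | ~p4 | p6) — ~p4 is true.
  19. (p1 | ~p8) — ~p8 is true.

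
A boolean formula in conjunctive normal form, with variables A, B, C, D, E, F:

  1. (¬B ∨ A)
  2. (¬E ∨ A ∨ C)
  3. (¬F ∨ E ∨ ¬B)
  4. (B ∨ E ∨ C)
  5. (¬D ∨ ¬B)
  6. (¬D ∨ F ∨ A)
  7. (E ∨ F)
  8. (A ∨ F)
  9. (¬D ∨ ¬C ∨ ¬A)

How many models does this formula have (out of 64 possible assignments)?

15

Case analysis on A and B:
  A=1, B=1: remaining (C,D,E,F) ∈ {(0,0,1,0); (0,0,1,1); (1,0,1,0); (1,0,1,1)} — 4.
  A=1, B=0: 7 of the 16 assignments to (C,D,E,F) work.
  A=0, B=1: a clause becomes empty — 0.
  A=0, B=0: remaining (C,D,E,F) ∈ {(1,0,0,1); (1,0,1,1); (1,1,0,1); (1,1,1,1)} — 4.
Total: 4 + 7 + 0 + 4 = 15.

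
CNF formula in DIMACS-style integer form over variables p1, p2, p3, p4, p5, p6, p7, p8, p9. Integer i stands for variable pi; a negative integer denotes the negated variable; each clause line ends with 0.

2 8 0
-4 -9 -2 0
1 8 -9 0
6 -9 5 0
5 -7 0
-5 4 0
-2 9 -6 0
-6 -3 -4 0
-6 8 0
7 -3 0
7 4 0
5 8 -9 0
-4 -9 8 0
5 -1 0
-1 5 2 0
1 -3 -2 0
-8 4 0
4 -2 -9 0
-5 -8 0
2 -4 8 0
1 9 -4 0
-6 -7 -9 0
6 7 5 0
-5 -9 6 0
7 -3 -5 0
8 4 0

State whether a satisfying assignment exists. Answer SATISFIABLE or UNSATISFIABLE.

SATISFIABLE

Pure literal: p3 appears only negated; assign p3 = False.
Branch on p1: take p1 = True.
  then p5 is forced to True.
  then p4 is forced to True.
  then p8 is forced to False.
  then p2 is forced to True.
  then p9 is forced to False.
  then p6 is forced to False.
p7 is now unconstrained; take p7 = True.
So p1=T, p2=T, p3=F, p4=T, p5=T, p6=F, p7=T, p8=F, p9=F is a satisfying assignment.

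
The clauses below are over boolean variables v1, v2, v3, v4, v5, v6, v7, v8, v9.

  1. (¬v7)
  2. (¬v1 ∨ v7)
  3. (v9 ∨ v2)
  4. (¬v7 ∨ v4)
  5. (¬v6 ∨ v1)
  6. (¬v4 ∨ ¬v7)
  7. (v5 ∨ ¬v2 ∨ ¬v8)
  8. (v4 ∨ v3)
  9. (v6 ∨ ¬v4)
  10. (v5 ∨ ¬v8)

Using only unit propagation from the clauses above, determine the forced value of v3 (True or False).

True

Unit clause (¬v7) sets v7 = False.
From (v7 ∨ ¬v1) and v7 = False: v1 = False.
(¬v6 ∨ v1): since v1 = False, the clause reduces to (¬v6). v6 = False.
(v6 ∨ ¬v4) with v6 = False leaves only ¬v4, so v4 = False.
From (v4 ∨ v3) and v4 = False: v3 = True.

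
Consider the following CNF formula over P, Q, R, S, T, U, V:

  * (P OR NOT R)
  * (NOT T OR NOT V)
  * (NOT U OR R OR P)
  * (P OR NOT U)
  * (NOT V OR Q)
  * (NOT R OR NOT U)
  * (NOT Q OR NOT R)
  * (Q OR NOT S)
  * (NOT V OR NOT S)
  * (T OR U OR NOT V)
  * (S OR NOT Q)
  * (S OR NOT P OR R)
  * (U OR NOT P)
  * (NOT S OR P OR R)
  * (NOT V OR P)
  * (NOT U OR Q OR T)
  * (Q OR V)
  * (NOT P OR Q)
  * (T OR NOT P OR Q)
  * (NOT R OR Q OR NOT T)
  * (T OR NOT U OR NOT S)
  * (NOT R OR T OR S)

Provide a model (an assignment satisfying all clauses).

P=T, Q=T, R=F, S=T, T=T, U=T, V=F

Check each clause:
  1. (NOT R OR P) — P is true.
  2. (NOT T OR NOT V) — NOT V is true.
  3. (P OR R OR NOT U) — P is true.
  4. (P OR NOT U) — P is true.
  5. (Q OR NOT V) — NOT V is true.
  6. (NOT U OR NOT R) — NOT R is true.
  7. (NOT Q OR NOT R) — NOT R is true.
  8. (Q OR NOT S) — Q is true.
  9. (NOT S OR NOT V) — NOT V is true.
  10. (T OR NOT V OR U) — NOT V is true.
  11. (S OR NOT Q) — S is true.
  12. (S OR R OR NOT P) — S is true.
  13. (NOT P OR U) — U is true.
  14. (R OR NOT S OR P) — P is true.
  15. (P OR NOT V) — P is true.
  16. (NOT U OR T OR Q) — Q is true.
  17. (Q OR V) — Q is true.
  18. (Q OR NOT P) — Q is true.
  19. (Q OR T OR NOT P) — Q is true.
  20. (NOT R OR NOT T OR Q) — Q is true.
  21. (T OR NOT U OR NOT S) — T is true.
  22. (S OR NOT R OR T) — NOT R is true.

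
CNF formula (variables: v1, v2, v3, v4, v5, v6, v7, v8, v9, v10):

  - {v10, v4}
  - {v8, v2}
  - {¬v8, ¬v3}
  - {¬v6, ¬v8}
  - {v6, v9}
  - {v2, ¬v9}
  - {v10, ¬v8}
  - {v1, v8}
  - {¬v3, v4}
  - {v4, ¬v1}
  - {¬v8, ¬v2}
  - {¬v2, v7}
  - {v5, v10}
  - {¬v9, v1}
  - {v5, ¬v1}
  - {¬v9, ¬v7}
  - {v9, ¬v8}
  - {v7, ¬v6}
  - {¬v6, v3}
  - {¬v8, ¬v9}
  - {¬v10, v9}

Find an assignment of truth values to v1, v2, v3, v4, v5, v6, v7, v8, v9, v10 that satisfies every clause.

v1=T  v2=T  v3=T  v4=T  v5=T  v6=T  v7=T  v8=F  v9=F  v10=F

v4 occurs only positively in the remaining clauses — set v4 = True.
Pure literal: v5 appears only positively; assign v5 = True.
Try v1 = True.
Branch on v2: take v2 = True.
  then v8 is forced to False.
  then v7 is forced to True.
  then v9 is forced to False.
  then v6 is forced to True.
  then v3 is forced to True.
  then v10 is forced to False.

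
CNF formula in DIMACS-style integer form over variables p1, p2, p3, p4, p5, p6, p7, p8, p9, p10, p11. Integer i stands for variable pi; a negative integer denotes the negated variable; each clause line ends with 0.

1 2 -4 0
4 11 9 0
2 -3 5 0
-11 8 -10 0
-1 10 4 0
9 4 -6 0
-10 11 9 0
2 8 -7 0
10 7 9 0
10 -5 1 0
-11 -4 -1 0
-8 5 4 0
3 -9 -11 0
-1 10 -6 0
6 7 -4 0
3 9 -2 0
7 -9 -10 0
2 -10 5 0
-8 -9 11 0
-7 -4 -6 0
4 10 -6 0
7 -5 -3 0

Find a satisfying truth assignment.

p1=False, p2=True, p3=True, p4=True, p5=False, p6=False, p7=True, p8=True, p9=False, p10=False, p11=True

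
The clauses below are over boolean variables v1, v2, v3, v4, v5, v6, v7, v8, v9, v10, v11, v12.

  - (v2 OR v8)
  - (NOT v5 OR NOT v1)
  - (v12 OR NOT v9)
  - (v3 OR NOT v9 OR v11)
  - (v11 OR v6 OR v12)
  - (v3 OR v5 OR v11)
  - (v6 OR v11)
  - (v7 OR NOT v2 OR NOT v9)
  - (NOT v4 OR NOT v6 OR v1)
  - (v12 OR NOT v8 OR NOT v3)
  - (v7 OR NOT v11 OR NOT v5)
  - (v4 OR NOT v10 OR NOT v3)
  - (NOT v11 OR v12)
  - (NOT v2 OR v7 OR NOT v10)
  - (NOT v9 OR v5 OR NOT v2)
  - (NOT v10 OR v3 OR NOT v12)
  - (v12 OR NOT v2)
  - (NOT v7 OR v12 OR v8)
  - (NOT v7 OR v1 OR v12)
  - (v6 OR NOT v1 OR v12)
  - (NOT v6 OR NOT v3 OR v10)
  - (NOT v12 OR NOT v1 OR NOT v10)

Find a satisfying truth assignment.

v1=False, v2=True, v3=True, v4=True, v5=False, v6=False, v7=False, v8=True, v9=False, v10=False, v11=True, v12=True

Check each clause:
  1. (v2 OR v8) — v8 is true.
  2. (NOT v1 OR NOT v5) — NOT v5 is true.
  3. (v12 OR NOT v9) — v12 is true.
  4. (v11 OR NOT v9 OR v3) — v3 is true.
  5. (v12 OR v11 OR v6) — v11 is true.
  6. (v11 OR v3 OR v5) — v3 is true.
  7. (v6 OR v11) — v11 is true.
  8. (NOT v9 OR NOT v2 OR v7) — NOT v9 is true.
  9. (NOT v4 OR v1 OR NOT v6) — NOT v6 is true.
  10. (NOT v3 OR v12 OR NOT v8) — v12 is true.
  11. (v7 OR NOT v11 OR NOT v5) — NOT v5 is true.
  12. (v4 OR NOT v10 OR NOT v3) — v4 is true.
  13. (NOT v11 OR v12) — v12 is true.
  14. (v7 OR NOT v10 OR NOT v2) — NOT v10 is true.
  15. (NOT v2 OR v5 OR NOT v9) — NOT v9 is true.
  16. (NOT v10 OR v3 OR NOT v12) — v3 is true.
  17. (v12 OR NOT v2) — v12 is true.
  18. (v8 OR v12 OR NOT v7) — v8 is true.
  19. (v1 OR v12 OR NOT v7) — NOT v7 is true.
  20. (NOT v1 OR v12 OR v6) — v12 is true.
  21. (NOT v6 OR v10 OR NOT v3) — NOT v6 is true.
  22. (NOT v10 OR NOT v12 OR NOT v1) — NOT v1 is true.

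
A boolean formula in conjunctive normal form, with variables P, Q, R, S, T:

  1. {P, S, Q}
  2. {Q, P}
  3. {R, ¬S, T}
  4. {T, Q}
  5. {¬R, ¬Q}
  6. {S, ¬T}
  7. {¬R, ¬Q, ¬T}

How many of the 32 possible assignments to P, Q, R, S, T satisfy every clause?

6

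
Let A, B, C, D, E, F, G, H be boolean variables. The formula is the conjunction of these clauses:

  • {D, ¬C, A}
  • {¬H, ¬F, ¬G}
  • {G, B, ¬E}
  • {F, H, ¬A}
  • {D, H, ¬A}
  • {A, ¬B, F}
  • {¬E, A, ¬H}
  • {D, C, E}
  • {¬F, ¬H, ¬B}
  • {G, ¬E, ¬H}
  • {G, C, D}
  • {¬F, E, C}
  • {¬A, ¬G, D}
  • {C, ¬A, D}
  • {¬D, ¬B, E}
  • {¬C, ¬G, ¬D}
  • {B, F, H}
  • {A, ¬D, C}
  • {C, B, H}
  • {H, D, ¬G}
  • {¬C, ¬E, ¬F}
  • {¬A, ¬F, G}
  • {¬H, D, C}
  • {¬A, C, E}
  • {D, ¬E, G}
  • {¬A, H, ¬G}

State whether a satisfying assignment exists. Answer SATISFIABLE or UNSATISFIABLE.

SATISFIABLE

Try A = False.
For the remaining variables, B = False, C = True, D = True, E = False, F = True, G = False, H = True works.
Every clause has at least one true literal under this assignment.
So A = False, B = False, C = True, D = True, E = False, F = True, G = False, H = True is a satisfying assignment.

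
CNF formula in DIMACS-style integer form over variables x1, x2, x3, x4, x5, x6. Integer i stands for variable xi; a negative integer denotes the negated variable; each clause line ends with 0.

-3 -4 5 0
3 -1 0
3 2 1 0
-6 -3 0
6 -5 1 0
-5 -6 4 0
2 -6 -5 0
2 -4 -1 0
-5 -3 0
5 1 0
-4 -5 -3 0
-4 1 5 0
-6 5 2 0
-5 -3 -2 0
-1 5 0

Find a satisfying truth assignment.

x1=F, x2=T, x3=F, x4=T, x5=T, x6=T

Check each clause:
  1. (~x4 \/ ~x3 \/ x5) — x5 is true.
  2. (~x1 \/ x3) — ~x1 is true.
  3. (x1 \/ x3 \/ x2) — x2 is true.
  4. (~x3 \/ ~x6) — ~x3 is true.
  5. (~x5 \/ x6 \/ x1) — x6 is true.
  6. (~x6 \/ ~x5 \/ x4) — x4 is true.
  7. (~x5 \/ x2 \/ ~x6) — x2 is true.
  8. (~x1 \/ ~x4 \/ x2) — x2 is true.
  9. (~x3 \/ ~x5) — ~x3 is true.
  10. (x5 \/ x1) — x5 is true.
  11. (~x3 \/ ~x5 \/ ~x4) — ~x3 is true.
  12. (x1 \/ ~x4 \/ x5) — x5 is true.
  13. (x2 \/ ~x6 \/ x5) — x2 is true.
  14. (~x3 \/ ~x2 \/ ~x5) — ~x3 is true.
  15. (~x1 \/ x5) — x5 is true.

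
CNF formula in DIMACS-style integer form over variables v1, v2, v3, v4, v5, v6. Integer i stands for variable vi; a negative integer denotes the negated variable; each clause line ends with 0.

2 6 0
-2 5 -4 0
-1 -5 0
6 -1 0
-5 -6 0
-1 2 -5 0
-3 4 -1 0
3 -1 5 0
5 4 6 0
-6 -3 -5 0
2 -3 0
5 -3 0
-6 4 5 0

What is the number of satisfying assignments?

5

The models are:
  v1=0 v2=0 v3=0 v4=1 v5=0 v6=1
  v1=0 v2=1 v3=0 v4=0 v5=1 v6=0
  v1=0 v2=1 v3=0 v4=1 v5=1 v6=0
  v1=0 v2=1 v3=1 v4=0 v5=1 v6=0
  v1=0 v2=1 v3=1 v4=1 v5=1 v6=0
Count: 5.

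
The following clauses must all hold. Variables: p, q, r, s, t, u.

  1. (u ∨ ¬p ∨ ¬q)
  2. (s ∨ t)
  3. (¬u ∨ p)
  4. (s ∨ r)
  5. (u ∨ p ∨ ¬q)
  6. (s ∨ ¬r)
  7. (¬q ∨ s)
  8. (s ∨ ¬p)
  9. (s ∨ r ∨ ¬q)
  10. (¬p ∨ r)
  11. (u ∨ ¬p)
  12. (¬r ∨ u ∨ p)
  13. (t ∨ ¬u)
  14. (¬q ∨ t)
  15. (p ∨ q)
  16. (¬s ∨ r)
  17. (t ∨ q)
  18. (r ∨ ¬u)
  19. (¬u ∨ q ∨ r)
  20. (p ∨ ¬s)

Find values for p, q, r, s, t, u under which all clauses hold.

p=True, q=True, r=True, s=True, t=True, u=True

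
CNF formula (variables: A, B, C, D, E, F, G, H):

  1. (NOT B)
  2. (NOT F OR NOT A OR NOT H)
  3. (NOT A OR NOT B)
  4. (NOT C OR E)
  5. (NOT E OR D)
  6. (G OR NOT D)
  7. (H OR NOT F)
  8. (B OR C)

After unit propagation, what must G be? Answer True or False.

True

(NOT B) stands alone — B = False.
In (B OR C), B is now false; C must hold, so C = True.
(NOT C OR E) with C = True leaves only E, so E = True.
(D OR NOT E) with E = True leaves only D, so D = True.
(G OR NOT D): since D = True, the clause reduces to (G). G = True.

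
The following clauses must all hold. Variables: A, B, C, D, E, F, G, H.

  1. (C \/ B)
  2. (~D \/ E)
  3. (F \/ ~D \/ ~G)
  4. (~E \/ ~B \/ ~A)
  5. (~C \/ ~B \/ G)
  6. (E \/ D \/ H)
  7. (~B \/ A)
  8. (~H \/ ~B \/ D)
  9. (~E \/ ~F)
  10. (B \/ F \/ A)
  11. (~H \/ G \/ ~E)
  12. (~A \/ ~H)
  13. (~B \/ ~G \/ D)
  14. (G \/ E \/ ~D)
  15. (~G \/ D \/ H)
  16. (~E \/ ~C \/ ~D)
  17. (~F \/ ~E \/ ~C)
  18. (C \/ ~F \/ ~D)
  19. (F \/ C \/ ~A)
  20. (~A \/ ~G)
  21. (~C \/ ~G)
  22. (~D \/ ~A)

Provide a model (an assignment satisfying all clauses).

Branch on A: take A = False.
  then B is forced to False.
  then C is forced to True.
  then F is forced to True.
  then E is forced to False.
  then D is forced to False.
  then H is forced to True.
  then G is forced to False.
Check each clause:
  1. (B \/ C) — C is true.
  2. (E \/ ~D) — ~D is true.
  3. (F \/ ~G \/ ~D) — ~G is true.
  4. (~E \/ ~B \/ ~A) — ~E is true.
  5. (~B \/ ~C \/ G) — ~B is true.
  6. (D \/ E \/ H) — H is true.
  7. (~B \/ A) — ~B is true.
  8. (~H \/ D \/ ~B) — ~B is true.
  9. (~F \/ ~E) — ~E is true.
  10. (B \/ F \/ A) — F is true.
  11. (~H \/ G \/ ~E) — ~E is true.
  12. (~H \/ ~A) — ~A is true.
  13. (~B \/ ~G \/ D) — ~G is true.
  14. (~D \/ E \/ G) — ~D is true.
  15. (~G \/ D \/ H) — H is true.
  16. (~C \/ ~E \/ ~D) — ~E is true.
  17. (~C \/ ~F \/ ~E) — ~E is true.
  18. (C \/ ~D \/ ~F) — C is true.
  19. (F \/ C \/ ~A) — C is true.
  20. (~G \/ ~A) — ~G is true.
  21. (~C \/ ~G) — ~G is true.
  22. (~D \/ ~A) — ~D is true.

A=False, B=False, C=True, D=False, E=False, F=True, G=False, H=True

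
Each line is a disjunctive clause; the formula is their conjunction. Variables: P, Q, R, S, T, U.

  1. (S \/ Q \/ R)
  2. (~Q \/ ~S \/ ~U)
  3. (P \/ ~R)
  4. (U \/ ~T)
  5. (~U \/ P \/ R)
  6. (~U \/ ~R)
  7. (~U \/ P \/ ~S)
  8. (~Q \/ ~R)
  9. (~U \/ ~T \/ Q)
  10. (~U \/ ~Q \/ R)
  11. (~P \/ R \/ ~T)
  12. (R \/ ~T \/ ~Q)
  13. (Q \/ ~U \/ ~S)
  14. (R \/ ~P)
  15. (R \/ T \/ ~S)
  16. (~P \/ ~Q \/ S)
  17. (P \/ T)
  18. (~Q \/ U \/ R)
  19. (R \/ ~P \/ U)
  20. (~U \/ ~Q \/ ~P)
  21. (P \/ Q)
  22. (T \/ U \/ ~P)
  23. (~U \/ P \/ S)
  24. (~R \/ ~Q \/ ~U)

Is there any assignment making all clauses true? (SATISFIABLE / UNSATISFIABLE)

UNSATISFIABLE

U = True:
  propagation gives R=False, P=True; an empty clause results — contradiction.
U = False:
  propagation gives T=False, P=True; an empty clause results — contradiction.
Every branch closes, so no satisfying assignment exists.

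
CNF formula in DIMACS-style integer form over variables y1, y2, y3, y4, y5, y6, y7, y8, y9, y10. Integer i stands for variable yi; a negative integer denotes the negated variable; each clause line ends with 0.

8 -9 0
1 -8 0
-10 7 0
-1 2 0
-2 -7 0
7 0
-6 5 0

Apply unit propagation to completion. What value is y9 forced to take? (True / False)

(y7) is a unit clause: y7 = True.
(!y7 || !y2) with y7 = True leaves only !y2, so y2 = False.
(y2 || !y1): since y2 = False, the clause reduces to (!y1). y1 = False.
From (y1 || !y8) and y1 = False: y8 = False.
From (y8 || !y9) and y8 = False: y9 = False.

False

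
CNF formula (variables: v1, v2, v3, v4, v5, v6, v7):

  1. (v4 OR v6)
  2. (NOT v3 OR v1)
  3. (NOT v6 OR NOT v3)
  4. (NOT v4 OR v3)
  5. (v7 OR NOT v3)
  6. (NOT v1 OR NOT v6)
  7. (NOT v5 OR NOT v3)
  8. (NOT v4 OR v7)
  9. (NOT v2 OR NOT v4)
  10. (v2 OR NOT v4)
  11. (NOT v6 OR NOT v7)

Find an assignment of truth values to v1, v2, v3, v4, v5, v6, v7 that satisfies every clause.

v1 = 0, v2 = 1, v3 = 0, v4 = 0, v5 = 1, v6 = 1, v7 = 0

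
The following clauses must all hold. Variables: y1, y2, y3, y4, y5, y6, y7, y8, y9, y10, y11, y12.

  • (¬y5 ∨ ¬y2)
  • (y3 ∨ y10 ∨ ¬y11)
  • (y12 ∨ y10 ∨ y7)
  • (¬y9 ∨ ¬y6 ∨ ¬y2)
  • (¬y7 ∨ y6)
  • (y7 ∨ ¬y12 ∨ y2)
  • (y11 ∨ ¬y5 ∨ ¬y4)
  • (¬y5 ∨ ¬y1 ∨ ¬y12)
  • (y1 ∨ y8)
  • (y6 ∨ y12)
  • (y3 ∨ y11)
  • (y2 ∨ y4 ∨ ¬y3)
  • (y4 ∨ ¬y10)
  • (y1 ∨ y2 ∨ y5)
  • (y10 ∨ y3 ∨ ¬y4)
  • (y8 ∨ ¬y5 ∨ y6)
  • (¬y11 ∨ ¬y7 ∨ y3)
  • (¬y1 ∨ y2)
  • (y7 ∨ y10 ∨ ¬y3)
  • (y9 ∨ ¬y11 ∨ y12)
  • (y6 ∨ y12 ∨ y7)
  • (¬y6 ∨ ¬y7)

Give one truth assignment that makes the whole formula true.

Set y1 = True and propagate.
  then y2 is forced to True.
  then y5 is forced to False.
For the remaining variables, y3 = True, y4 = True, y6 = False, y7 = False, y8 = False, y9 = False, y10 = True, y11 = False, y12 = True works.
Every clause has at least one true literal under this assignment.
Check each clause:
  1. (¬y5 ∨ ¬y2) — ¬y5 is true.
  2. (¬y11 ∨ y3 ∨ y10) — y10 is true.
  3. (y7 ∨ y10 ∨ y12) — y10 is true.
  4. (¬y9 ∨ ¬y2 ∨ ¬y6) — ¬y6 is true.
  5. (y6 ∨ ¬y7) — ¬y7 is true.
  6. (y2 ∨ y7 ∨ ¬y12) — y2 is true.
  7. (¬y5 ∨ ¬y4 ∨ y11) — ¬y5 is true.
  8. (¬y12 ∨ ¬y1 ∨ ¬y5) — ¬y5 is true.
  9. (y1 ∨ y8) — y1 is true.
  10. (y12 ∨ y6) — y12 is true.
  11. (y3 ∨ y11) — y3 is true.
  12. (¬y3 ∨ y4 ∨ y2) — y2 is true.
  13. (¬y10 ∨ y4) — y4 is true.
  14. (y2 ∨ y5 ∨ y1) — y1 is true.
  15. (¬y4 ∨ y10 ∨ y3) — y10 is true.
  16. (y8 ∨ ¬y5 ∨ y6) — ¬y5 is true.
  17. (¬y7 ∨ ¬y11 ∨ y3) — ¬y7 is true.
  18. (y2 ∨ ¬y1) — y2 is true.
  19. (¬y3 ∨ y7 ∨ y10) — y10 is true.
  20. (y9 ∨ ¬y11 ∨ y12) — y12 is true.
  21. (y12 ∨ y6 ∨ y7) — y12 is true.
  22. (¬y6 ∨ ¬y7) — ¬y7 is true.

y1=T, y2=T, y3=T, y4=T, y5=F, y6=F, y7=F, y8=F, y9=F, y10=T, y11=F, y12=T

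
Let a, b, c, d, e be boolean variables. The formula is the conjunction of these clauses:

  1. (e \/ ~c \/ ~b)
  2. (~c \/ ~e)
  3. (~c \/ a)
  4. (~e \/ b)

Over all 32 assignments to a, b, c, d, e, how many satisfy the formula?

14

Case analysis on c and e:
  c=1, e=1: a clause becomes empty — 0.
  c=1, e=0: remaining (a,b,d) ∈ {(1,0,0); (1,0,1)} — 2.
  c=0, e=1: remaining (a,b,d) ∈ {(0,1,0); (0,1,1); (1,1,0); (1,1,1)} — 4.
  c=0, e=0: a, b, d free → 2^3 = 8.
Total: 0 + 2 + 4 + 8 = 14.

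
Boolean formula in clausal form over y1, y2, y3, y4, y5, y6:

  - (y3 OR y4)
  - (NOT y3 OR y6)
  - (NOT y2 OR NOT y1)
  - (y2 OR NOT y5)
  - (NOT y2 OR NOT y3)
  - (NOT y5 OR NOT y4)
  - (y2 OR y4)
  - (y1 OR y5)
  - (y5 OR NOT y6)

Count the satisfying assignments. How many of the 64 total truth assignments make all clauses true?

1

Satisfying assignments:
  y1=1 y2=0 y3=0 y4=1 y5=0 y6=0
Count: 1.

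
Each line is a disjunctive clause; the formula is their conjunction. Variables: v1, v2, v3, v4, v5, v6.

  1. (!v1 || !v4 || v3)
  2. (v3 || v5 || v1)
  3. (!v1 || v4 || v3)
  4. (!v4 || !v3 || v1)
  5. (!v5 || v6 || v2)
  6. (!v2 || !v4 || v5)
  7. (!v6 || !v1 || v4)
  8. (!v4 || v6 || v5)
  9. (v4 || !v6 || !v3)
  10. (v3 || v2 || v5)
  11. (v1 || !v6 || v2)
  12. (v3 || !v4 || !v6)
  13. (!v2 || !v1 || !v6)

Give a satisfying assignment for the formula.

v1=False, v2=True, v3=True, v4=False, v5=False, v6=False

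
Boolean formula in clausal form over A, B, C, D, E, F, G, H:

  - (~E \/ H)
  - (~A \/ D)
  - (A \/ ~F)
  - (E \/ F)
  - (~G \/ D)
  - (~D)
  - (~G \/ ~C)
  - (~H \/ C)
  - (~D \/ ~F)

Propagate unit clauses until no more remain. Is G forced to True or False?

False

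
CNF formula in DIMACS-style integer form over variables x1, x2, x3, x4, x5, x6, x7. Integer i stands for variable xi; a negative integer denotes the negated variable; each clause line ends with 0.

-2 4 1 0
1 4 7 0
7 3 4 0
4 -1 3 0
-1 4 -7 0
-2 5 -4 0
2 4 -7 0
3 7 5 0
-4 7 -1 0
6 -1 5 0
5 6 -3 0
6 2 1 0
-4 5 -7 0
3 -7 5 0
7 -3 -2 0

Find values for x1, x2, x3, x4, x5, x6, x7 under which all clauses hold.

x5 occurs only positively in the remaining clauses — set x5 = True.
Pure literal: x6 appears only positively; assign x6 = True.
Set x1 = False and propagate.
For the remaining variables, x2 = False, x3 = False, x4 = True, x7 = True works.
Every clause has at least one true literal under this assignment.

x1=F, x2=F, x3=F, x4=T, x5=T, x6=T, x7=T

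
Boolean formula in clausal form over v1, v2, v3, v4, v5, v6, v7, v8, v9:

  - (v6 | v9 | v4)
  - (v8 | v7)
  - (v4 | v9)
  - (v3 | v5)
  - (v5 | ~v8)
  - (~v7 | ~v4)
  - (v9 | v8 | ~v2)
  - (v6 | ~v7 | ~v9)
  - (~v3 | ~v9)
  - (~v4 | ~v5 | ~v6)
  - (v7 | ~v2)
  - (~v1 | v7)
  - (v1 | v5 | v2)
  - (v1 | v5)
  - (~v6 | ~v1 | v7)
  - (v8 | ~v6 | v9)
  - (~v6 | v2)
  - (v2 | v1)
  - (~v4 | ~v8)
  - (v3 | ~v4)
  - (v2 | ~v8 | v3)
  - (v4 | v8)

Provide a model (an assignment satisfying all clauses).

Branch on v1: take v1 = True.
  then v7 is forced to True.
  then v4 is forced to False.
  then v9 is forced to True.
  then v6 is forced to True.
  then v3 is forced to False.
  then v5 is forced to True.
  then v2 is forced to True.
  then v8 is forced to True.

v1=True  v2=True  v3=False  v4=False  v5=True  v6=True  v7=True  v8=True  v9=True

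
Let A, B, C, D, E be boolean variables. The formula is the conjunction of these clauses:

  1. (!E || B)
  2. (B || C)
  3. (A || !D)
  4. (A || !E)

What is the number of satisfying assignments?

Case analysis on A and B:
  A=T, B=T: C, D, E free → 2^3 = 8.
  A=T, B=F: remaining (C,D,E) ∈ {(T,F,F); (T,T,F)} — 2.
  A=F, B=T: remaining (C,D,E) ∈ {(F,F,F); (T,F,F)} — 2.
  A=F, B=F: remaining (C,D,E) ∈ {(T,F,F)} — 1.
Total: 8 + 2 + 2 + 1 = 13.

13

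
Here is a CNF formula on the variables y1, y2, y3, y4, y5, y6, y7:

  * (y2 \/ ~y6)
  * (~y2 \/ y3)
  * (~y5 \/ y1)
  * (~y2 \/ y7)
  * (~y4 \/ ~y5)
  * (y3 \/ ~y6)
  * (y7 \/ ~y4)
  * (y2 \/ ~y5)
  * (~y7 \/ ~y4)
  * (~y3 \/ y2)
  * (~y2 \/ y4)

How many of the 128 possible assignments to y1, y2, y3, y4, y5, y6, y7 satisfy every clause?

4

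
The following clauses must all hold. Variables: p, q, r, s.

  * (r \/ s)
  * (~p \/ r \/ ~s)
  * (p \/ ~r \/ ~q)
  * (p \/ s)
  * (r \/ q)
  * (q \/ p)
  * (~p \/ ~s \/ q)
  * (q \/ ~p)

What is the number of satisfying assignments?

Satisfying assignments:
  p=0 q=1 r=0 s=1
  p=1 q=1 r=1 s=0
  p=1 q=1 r=1 s=1
Count: 3.

3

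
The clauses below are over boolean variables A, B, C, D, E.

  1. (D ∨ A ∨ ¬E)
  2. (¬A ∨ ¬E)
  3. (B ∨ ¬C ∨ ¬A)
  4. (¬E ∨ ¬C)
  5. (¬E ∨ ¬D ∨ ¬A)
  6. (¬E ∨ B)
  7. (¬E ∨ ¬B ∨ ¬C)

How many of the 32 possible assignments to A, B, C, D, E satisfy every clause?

15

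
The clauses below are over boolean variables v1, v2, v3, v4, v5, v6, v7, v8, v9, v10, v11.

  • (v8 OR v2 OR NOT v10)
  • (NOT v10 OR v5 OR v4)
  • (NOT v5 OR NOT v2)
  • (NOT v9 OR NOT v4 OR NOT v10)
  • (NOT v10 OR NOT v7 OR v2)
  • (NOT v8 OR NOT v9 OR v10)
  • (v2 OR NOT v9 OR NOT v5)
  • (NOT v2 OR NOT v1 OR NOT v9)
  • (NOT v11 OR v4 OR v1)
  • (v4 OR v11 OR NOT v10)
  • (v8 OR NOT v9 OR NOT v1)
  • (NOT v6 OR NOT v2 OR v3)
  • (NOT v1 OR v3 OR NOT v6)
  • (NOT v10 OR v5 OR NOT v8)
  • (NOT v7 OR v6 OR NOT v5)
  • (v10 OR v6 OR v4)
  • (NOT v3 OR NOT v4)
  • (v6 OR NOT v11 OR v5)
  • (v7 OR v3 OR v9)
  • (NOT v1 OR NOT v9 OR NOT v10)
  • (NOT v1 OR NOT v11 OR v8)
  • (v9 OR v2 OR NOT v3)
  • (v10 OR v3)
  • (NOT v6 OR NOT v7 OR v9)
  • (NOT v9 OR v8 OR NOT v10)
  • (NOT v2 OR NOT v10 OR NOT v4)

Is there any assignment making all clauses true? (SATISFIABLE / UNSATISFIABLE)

SATISFIABLE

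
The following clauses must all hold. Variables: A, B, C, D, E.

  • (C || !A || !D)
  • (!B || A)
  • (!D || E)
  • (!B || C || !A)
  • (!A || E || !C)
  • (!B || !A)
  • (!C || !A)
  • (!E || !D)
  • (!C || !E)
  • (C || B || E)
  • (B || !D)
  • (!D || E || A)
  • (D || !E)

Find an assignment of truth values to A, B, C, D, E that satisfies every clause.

Branch on A: take A = False.
  then B is forced to False.
  then D is forced to False.
  then E is forced to False.
  then C is forced to True.
Every clause has at least one true literal under this assignment.
Check each clause:
  1. (!A || C || !D) — C is true.
  2. (!B || A) — !B is true.
  3. (!D || E) — !D is true.
  4. (C || !A || !B) — C is true.
  5. (!A || E || !C) — !A is true.
  6. (!A || !B) — !A is true.
  7. (!A || !C) — !A is true.
  8. (!E || !D) — !E is true.
  9. (!E || !C) — !E is true.
  10. (E || B || C) — C is true.
  11. (!D || B) — !D is true.
  12. (!D || E || A) — !D is true.
  13. (!E || D) — !E is true.

A=F  B=F  C=T  D=F  E=F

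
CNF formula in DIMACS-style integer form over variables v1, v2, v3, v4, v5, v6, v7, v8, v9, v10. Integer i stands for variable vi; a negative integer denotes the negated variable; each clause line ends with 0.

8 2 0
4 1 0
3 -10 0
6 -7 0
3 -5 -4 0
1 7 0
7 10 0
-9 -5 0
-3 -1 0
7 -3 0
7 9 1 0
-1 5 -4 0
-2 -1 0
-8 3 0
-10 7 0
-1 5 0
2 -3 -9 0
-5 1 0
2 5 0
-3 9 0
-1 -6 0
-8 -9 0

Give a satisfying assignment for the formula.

v1 = F, v2 = T, v3 = T, v4 = T, v5 = F, v6 = T, v7 = T, v8 = F, v9 = T, v10 = T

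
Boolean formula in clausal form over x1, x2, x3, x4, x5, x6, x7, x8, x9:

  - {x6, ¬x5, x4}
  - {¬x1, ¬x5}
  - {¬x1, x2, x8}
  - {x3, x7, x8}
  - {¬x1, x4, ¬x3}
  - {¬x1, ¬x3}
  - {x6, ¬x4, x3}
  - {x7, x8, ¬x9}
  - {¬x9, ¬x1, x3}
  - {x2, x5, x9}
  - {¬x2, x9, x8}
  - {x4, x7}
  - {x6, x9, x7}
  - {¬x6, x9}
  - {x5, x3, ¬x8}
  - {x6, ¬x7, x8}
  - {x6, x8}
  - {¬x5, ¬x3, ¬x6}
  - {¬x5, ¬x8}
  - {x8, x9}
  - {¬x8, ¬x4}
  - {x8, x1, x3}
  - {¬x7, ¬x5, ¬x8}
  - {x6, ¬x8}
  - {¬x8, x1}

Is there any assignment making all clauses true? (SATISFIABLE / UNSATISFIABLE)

SATISFIABLE

Try x1 = False.
  then x8 is forced to False.
  then x6 is forced to True.
  then x9 is forced to True.
  then x7 is forced to True.
  then x3 is forced to True.
  then x5 is forced to False.
x2, x4 are now unconstrained; take x2 = False, x4 = True.
So x1=F  x2=F  x3=T  x4=T  x5=F  x6=T  x7=T  x8=F  x9=T is a satisfying assignment.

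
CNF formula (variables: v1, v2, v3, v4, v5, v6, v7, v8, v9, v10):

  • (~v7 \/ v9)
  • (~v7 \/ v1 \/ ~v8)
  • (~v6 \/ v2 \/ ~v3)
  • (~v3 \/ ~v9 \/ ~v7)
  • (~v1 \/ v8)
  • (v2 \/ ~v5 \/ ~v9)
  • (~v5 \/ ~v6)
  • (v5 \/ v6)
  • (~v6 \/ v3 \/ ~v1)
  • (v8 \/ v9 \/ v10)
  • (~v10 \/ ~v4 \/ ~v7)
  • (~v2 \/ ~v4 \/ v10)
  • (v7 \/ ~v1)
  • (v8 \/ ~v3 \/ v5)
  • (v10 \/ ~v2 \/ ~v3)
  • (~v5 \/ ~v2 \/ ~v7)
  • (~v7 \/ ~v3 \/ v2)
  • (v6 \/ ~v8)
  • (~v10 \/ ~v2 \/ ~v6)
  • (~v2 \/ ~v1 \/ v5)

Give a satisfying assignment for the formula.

v1=F, v2=F, v3=F, v4=F, v5=F, v6=T, v7=T, v8=F, v9=T, v10=F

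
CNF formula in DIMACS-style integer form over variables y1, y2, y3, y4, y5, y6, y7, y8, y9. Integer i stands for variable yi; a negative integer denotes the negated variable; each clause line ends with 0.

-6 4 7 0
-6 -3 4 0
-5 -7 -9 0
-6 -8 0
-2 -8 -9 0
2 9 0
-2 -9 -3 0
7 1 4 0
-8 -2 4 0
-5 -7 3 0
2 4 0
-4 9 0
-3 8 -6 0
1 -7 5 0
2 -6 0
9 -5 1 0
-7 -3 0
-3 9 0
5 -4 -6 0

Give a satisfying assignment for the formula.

y1=F, y2=F, y3=F, y4=T, y5=T, y6=F, y7=F, y8=F, y9=T

y6 occurs only negated in the remaining clauses — set y6 = False.
Set y1 = False and propagate.
Set y2 = False and propagate.
  then y9 is forced to True.
  then y4 is forced to True.
For the remaining variables, y3 = False, y5 = True, y7 = False, y8 = False works.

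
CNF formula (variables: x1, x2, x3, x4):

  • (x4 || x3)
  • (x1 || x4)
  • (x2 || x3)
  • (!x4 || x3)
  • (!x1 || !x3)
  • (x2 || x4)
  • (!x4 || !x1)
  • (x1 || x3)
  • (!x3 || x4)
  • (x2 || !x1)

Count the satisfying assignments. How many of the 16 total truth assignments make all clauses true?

Satisfying assignments:
  x1=F x2=F x3=T x4=T
  x1=F x2=T x3=T x4=T
That's 2 in total.

2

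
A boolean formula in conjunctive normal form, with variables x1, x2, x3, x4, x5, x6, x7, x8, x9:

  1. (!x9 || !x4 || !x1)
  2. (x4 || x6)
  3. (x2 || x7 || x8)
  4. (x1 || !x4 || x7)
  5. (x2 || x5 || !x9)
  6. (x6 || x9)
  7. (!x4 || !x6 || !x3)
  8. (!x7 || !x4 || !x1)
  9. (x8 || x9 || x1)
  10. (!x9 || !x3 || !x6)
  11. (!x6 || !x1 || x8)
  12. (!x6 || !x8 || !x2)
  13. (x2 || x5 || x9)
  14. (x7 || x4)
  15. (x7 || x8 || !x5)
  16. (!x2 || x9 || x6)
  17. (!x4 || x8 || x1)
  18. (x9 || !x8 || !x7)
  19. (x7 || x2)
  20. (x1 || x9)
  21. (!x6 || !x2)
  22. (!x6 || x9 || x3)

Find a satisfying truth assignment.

x1 = F, x2 = F, x3 = F, x4 = T, x5 = T, x6 = F, x7 = T, x8 = T, x9 = T

Branch on x1: take x1 = False.
  then x9 is forced to True.
The remaining clauses are satisfied by x2 = False, x3 = False, x4 = True, x5 = True, x6 = False, x7 = True, x8 = True.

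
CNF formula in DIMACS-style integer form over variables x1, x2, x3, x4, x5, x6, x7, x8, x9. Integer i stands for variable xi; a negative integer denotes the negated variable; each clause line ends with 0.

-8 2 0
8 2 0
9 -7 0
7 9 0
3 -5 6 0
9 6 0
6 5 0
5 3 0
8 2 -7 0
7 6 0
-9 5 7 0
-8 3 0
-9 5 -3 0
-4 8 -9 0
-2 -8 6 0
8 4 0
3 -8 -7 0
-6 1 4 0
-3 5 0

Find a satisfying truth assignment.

x1=F  x2=T  x3=T  x4=T  x5=T  x6=T  x7=T  x8=T  x9=T

Check each clause:
  1. (NOT x8 OR x2) — x2 is true.
  2. (x8 OR x2) — x8 is true.
  3. (NOT x7 OR x9) — x9 is true.
  4. (x7 OR x9) — x9 is true.
  5. (NOT x5 OR x3 OR x6) — x3 is true.
  6. (x6 OR x9) — x9 is true.
  7. (x5 OR x6) — x5 is true.
  8. (x3 OR x5) — x3 is true.
  9. (x8 OR x2 OR NOT x7) — x8 is true.
  10. (x6 OR x7) — x6 is true.
  11. (x7 OR x5 OR NOT x9) — x5 is true.
  12. (NOT x8 OR x3) — x3 is true.
  13. (NOT x9 OR NOT x3 OR x5) — x5 is true.
  14. (NOT x4 OR x8 OR NOT x9) — x8 is true.
  15. (NOT x2 OR NOT x8 OR x6) — x6 is true.
  16. (x4 OR x8) — x8 is true.
  17. (NOT x7 OR x3 OR NOT x8) — x3 is true.
  18. (x4 OR x1 OR NOT x6) — x4 is true.
  19. (x5 OR NOT x3) — x5 is true.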